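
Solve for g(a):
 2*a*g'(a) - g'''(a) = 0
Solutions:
 g(a) = C1 + Integral(C2*airyai(2^(1/3)*a) + C3*airybi(2^(1/3)*a), a)


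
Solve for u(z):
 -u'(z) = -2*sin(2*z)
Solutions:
 u(z) = C1 - cos(2*z)


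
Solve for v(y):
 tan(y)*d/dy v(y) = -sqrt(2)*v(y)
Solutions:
 v(y) = C1/sin(y)^(sqrt(2))


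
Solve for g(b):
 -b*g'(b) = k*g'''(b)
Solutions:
 g(b) = C1 + Integral(C2*airyai(b*(-1/k)^(1/3)) + C3*airybi(b*(-1/k)^(1/3)), b)


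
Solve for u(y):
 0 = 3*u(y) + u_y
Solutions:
 u(y) = C1*exp(-3*y)


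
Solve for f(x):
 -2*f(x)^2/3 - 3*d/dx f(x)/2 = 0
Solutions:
 f(x) = 9/(C1 + 4*x)


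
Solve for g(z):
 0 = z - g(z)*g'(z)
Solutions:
 g(z) = -sqrt(C1 + z^2)
 g(z) = sqrt(C1 + z^2)


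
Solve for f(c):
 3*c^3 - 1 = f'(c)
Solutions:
 f(c) = C1 + 3*c^4/4 - c


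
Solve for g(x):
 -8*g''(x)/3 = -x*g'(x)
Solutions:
 g(x) = C1 + C2*erfi(sqrt(3)*x/4)


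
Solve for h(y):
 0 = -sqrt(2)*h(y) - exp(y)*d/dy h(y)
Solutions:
 h(y) = C1*exp(sqrt(2)*exp(-y))


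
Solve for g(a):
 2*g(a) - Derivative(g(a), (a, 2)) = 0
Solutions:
 g(a) = C1*exp(-sqrt(2)*a) + C2*exp(sqrt(2)*a)


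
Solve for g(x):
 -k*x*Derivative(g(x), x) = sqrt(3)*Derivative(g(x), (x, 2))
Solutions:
 g(x) = Piecewise((-sqrt(2)*3^(1/4)*sqrt(pi)*C1*erf(sqrt(2)*3^(3/4)*sqrt(k)*x/6)/(2*sqrt(k)) - C2, (k > 0) | (k < 0)), (-C1*x - C2, True))


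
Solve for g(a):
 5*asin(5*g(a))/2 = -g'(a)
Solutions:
 Integral(1/asin(5*_y), (_y, g(a))) = C1 - 5*a/2


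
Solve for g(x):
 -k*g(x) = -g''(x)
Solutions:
 g(x) = C1*exp(-sqrt(k)*x) + C2*exp(sqrt(k)*x)


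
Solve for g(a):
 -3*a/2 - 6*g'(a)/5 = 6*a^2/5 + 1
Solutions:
 g(a) = C1 - a^3/3 - 5*a^2/8 - 5*a/6


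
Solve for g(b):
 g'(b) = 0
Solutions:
 g(b) = C1


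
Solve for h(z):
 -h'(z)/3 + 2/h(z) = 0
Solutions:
 h(z) = -sqrt(C1 + 12*z)
 h(z) = sqrt(C1 + 12*z)


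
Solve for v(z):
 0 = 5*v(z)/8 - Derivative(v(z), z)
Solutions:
 v(z) = C1*exp(5*z/8)


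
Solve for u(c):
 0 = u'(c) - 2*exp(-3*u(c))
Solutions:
 u(c) = log(C1 + 6*c)/3
 u(c) = log((-3^(1/3) - 3^(5/6)*I)*(C1 + 2*c)^(1/3)/2)
 u(c) = log((-3^(1/3) + 3^(5/6)*I)*(C1 + 2*c)^(1/3)/2)


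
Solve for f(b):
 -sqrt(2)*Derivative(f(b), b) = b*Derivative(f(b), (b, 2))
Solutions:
 f(b) = C1 + C2*b^(1 - sqrt(2))


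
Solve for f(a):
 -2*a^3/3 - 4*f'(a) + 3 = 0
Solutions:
 f(a) = C1 - a^4/24 + 3*a/4


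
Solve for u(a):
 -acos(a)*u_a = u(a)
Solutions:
 u(a) = C1*exp(-Integral(1/acos(a), a))


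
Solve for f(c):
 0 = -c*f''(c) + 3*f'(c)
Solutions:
 f(c) = C1 + C2*c^4


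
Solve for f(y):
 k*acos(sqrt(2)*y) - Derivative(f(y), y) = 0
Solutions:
 f(y) = C1 + k*(y*acos(sqrt(2)*y) - sqrt(2)*sqrt(1 - 2*y^2)/2)


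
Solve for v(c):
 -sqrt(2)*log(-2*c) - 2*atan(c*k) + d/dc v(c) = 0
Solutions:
 v(c) = C1 + sqrt(2)*c*(log(-c) - 1) + sqrt(2)*c*log(2) + 2*Piecewise((c*atan(c*k) - log(c^2*k^2 + 1)/(2*k), Ne(k, 0)), (0, True))


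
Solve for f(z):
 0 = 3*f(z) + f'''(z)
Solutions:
 f(z) = C3*exp(-3^(1/3)*z) + (C1*sin(3^(5/6)*z/2) + C2*cos(3^(5/6)*z/2))*exp(3^(1/3)*z/2)


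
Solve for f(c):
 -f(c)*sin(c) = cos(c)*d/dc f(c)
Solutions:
 f(c) = C1*cos(c)


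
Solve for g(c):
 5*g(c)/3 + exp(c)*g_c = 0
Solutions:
 g(c) = C1*exp(5*exp(-c)/3)


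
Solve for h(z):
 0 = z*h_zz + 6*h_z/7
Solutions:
 h(z) = C1 + C2*z^(1/7)


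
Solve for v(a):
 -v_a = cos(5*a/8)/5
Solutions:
 v(a) = C1 - 8*sin(5*a/8)/25


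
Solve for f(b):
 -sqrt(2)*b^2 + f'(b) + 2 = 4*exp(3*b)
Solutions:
 f(b) = C1 + sqrt(2)*b^3/3 - 2*b + 4*exp(3*b)/3


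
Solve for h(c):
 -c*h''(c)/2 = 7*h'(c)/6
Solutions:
 h(c) = C1 + C2/c^(4/3)


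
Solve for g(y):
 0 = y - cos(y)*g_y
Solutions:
 g(y) = C1 + Integral(y/cos(y), y)


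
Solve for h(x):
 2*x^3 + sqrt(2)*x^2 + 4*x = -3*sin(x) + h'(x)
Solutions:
 h(x) = C1 + x^4/2 + sqrt(2)*x^3/3 + 2*x^2 - 3*cos(x)


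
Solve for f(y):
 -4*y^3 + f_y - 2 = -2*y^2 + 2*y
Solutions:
 f(y) = C1 + y^4 - 2*y^3/3 + y^2 + 2*y


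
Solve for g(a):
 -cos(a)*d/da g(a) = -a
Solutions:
 g(a) = C1 + Integral(a/cos(a), a)


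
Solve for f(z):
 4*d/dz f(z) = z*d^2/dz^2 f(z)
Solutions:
 f(z) = C1 + C2*z^5


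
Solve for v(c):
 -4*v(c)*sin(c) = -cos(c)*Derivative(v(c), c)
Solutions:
 v(c) = C1/cos(c)^4


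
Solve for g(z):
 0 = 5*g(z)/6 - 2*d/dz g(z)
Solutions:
 g(z) = C1*exp(5*z/12)


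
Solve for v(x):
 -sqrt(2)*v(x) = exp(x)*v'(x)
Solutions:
 v(x) = C1*exp(sqrt(2)*exp(-x))


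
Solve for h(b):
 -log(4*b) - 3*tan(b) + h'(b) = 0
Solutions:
 h(b) = C1 + b*log(b) - b + 2*b*log(2) - 3*log(cos(b))


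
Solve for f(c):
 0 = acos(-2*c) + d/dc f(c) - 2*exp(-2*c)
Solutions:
 f(c) = C1 - c*acos(-2*c) - sqrt(1 - 4*c^2)/2 - exp(-2*c)


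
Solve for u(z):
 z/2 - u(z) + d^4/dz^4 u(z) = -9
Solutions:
 u(z) = C1*exp(-z) + C2*exp(z) + C3*sin(z) + C4*cos(z) + z/2 + 9


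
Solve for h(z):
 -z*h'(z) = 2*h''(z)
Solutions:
 h(z) = C1 + C2*erf(z/2)


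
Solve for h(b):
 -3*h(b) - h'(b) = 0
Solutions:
 h(b) = C1*exp(-3*b)


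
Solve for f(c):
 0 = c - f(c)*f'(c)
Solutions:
 f(c) = -sqrt(C1 + c^2)
 f(c) = sqrt(C1 + c^2)


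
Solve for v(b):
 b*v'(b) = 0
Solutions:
 v(b) = C1


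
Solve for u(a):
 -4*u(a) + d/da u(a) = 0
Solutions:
 u(a) = C1*exp(4*a)


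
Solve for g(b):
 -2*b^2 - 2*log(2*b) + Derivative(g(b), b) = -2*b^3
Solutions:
 g(b) = C1 - b^4/2 + 2*b^3/3 + 2*b*log(b) - 2*b + b*log(4)


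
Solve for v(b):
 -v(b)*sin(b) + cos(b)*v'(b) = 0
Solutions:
 v(b) = C1/cos(b)


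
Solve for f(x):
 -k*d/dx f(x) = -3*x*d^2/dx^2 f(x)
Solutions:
 f(x) = C1 + x^(re(k)/3 + 1)*(C2*sin(log(x)*Abs(im(k))/3) + C3*cos(log(x)*im(k)/3))


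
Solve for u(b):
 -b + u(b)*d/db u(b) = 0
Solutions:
 u(b) = -sqrt(C1 + b^2)
 u(b) = sqrt(C1 + b^2)


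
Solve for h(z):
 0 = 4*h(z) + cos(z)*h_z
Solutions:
 h(z) = C1*(sin(z)^2 - 2*sin(z) + 1)/(sin(z)^2 + 2*sin(z) + 1)


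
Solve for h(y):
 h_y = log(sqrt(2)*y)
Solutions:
 h(y) = C1 + y*log(y) - y + y*log(2)/2


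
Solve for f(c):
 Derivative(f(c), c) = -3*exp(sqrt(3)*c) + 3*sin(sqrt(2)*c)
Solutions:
 f(c) = C1 - sqrt(3)*exp(sqrt(3)*c) - 3*sqrt(2)*cos(sqrt(2)*c)/2


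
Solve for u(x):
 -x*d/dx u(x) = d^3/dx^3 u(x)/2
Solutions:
 u(x) = C1 + Integral(C2*airyai(-2^(1/3)*x) + C3*airybi(-2^(1/3)*x), x)


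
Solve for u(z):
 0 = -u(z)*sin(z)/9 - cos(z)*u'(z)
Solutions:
 u(z) = C1*cos(z)^(1/9)


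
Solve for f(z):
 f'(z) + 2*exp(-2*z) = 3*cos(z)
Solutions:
 f(z) = C1 + 3*sin(z) + exp(-2*z)


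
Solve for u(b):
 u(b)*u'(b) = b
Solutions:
 u(b) = -sqrt(C1 + b^2)
 u(b) = sqrt(C1 + b^2)


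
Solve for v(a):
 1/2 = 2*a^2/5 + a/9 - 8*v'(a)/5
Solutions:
 v(a) = C1 + a^3/12 + 5*a^2/144 - 5*a/16


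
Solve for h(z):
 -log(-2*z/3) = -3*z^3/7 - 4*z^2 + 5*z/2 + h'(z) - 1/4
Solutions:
 h(z) = C1 + 3*z^4/28 + 4*z^3/3 - 5*z^2/4 - z*log(-z) + z*(-log(2) + log(3) + 5/4)


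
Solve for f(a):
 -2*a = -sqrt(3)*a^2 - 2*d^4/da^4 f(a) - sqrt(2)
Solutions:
 f(a) = C1 + C2*a + C3*a^2 + C4*a^3 - sqrt(3)*a^6/720 + a^5/120 - sqrt(2)*a^4/48


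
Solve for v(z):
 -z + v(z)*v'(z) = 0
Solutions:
 v(z) = -sqrt(C1 + z^2)
 v(z) = sqrt(C1 + z^2)


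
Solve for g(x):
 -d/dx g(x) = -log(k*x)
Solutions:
 g(x) = C1 + x*log(k*x) - x


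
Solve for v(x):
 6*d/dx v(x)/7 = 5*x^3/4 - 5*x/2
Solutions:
 v(x) = C1 + 35*x^4/96 - 35*x^2/24


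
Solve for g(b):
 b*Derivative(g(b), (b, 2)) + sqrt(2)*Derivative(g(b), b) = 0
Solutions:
 g(b) = C1 + C2*b^(1 - sqrt(2))


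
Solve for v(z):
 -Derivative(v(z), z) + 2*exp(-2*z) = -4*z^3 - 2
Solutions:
 v(z) = C1 + z^4 + 2*z - exp(-2*z)


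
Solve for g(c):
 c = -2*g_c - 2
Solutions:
 g(c) = C1 - c^2/4 - c


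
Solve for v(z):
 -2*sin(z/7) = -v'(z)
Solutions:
 v(z) = C1 - 14*cos(z/7)


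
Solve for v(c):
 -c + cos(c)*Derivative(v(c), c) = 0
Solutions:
 v(c) = C1 + Integral(c/cos(c), c)


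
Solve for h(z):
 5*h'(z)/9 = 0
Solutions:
 h(z) = C1


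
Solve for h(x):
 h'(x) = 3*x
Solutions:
 h(x) = C1 + 3*x^2/2


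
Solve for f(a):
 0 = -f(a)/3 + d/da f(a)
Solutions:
 f(a) = C1*exp(a/3)


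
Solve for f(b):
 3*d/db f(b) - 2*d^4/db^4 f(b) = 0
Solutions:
 f(b) = C1 + C4*exp(2^(2/3)*3^(1/3)*b/2) + (C2*sin(2^(2/3)*3^(5/6)*b/4) + C3*cos(2^(2/3)*3^(5/6)*b/4))*exp(-2^(2/3)*3^(1/3)*b/4)


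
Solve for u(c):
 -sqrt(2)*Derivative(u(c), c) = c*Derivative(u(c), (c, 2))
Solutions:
 u(c) = C1 + C2*c^(1 - sqrt(2))


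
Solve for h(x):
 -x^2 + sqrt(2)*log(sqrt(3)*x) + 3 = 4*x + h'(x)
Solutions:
 h(x) = C1 - x^3/3 - 2*x^2 + sqrt(2)*x*log(x) - sqrt(2)*x + sqrt(2)*x*log(3)/2 + 3*x


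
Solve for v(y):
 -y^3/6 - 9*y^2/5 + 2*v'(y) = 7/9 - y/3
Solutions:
 v(y) = C1 + y^4/48 + 3*y^3/10 - y^2/12 + 7*y/18


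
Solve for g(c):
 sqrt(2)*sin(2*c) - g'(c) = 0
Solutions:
 g(c) = C1 - sqrt(2)*cos(2*c)/2


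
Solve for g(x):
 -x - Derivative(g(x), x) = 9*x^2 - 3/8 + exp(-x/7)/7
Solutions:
 g(x) = C1 - 3*x^3 - x^2/2 + 3*x/8 + exp(-x/7)


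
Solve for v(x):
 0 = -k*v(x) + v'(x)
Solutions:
 v(x) = C1*exp(k*x)


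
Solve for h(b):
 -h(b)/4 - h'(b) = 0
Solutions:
 h(b) = C1*exp(-b/4)


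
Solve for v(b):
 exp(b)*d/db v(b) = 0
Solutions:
 v(b) = C1


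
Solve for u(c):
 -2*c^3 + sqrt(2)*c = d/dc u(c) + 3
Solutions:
 u(c) = C1 - c^4/2 + sqrt(2)*c^2/2 - 3*c


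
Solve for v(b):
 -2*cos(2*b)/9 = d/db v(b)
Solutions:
 v(b) = C1 - sin(2*b)/9


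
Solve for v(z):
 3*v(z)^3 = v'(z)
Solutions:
 v(z) = -sqrt(2)*sqrt(-1/(C1 + 3*z))/2
 v(z) = sqrt(2)*sqrt(-1/(C1 + 3*z))/2


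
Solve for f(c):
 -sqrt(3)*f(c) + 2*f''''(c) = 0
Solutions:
 f(c) = C1*exp(-2^(3/4)*3^(1/8)*c/2) + C2*exp(2^(3/4)*3^(1/8)*c/2) + C3*sin(2^(3/4)*3^(1/8)*c/2) + C4*cos(2^(3/4)*3^(1/8)*c/2)


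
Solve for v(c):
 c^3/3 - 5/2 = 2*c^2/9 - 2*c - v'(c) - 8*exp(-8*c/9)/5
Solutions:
 v(c) = C1 - c^4/12 + 2*c^3/27 - c^2 + 5*c/2 + 9*exp(-8*c/9)/5


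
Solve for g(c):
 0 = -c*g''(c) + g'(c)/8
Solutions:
 g(c) = C1 + C2*c^(9/8)


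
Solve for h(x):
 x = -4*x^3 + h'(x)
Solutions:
 h(x) = C1 + x^4 + x^2/2


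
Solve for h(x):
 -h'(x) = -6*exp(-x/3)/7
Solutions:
 h(x) = C1 - 18*exp(-x/3)/7


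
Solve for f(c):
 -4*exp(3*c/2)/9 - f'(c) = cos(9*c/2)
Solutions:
 f(c) = C1 - 8*exp(3*c/2)/27 - 2*sin(9*c/2)/9


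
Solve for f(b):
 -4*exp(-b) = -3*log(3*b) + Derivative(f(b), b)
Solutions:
 f(b) = C1 + 3*b*log(b) + 3*b*(-1 + log(3)) + 4*exp(-b)


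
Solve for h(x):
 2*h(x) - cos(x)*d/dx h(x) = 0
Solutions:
 h(x) = C1*(sin(x) + 1)/(sin(x) - 1)


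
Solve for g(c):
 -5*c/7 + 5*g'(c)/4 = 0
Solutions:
 g(c) = C1 + 2*c^2/7


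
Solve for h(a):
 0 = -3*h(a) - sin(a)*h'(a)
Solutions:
 h(a) = C1*(cos(a) + 1)^(3/2)/(cos(a) - 1)^(3/2)


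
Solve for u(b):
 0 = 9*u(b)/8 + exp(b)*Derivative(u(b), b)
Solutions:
 u(b) = C1*exp(9*exp(-b)/8)


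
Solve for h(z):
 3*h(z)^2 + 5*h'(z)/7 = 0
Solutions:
 h(z) = 5/(C1 + 21*z)


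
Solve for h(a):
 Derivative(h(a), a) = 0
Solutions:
 h(a) = C1


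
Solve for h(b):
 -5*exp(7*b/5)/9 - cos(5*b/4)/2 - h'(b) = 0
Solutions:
 h(b) = C1 - 25*exp(7*b/5)/63 - 2*sin(5*b/4)/5


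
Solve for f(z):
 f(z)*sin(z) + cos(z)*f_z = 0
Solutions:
 f(z) = C1*cos(z)


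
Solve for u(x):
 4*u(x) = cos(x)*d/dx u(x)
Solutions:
 u(x) = C1*(sin(x)^2 + 2*sin(x) + 1)/(sin(x)^2 - 2*sin(x) + 1)


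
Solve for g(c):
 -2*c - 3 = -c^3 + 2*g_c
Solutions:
 g(c) = C1 + c^4/8 - c^2/2 - 3*c/2


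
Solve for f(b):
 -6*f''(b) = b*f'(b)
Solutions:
 f(b) = C1 + C2*erf(sqrt(3)*b/6)


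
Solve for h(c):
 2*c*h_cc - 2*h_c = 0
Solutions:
 h(c) = C1 + C2*c^2


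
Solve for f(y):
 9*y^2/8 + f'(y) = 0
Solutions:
 f(y) = C1 - 3*y^3/8


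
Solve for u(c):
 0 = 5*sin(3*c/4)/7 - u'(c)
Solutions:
 u(c) = C1 - 20*cos(3*c/4)/21


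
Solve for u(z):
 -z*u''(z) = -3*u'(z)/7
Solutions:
 u(z) = C1 + C2*z^(10/7)


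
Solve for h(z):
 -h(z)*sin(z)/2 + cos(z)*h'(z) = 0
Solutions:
 h(z) = C1/sqrt(cos(z))


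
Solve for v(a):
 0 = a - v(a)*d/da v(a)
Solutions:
 v(a) = -sqrt(C1 + a^2)
 v(a) = sqrt(C1 + a^2)


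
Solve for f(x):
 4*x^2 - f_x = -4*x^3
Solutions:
 f(x) = C1 + x^4 + 4*x^3/3


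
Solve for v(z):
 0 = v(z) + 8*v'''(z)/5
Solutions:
 v(z) = C3*exp(-5^(1/3)*z/2) + (C1*sin(sqrt(3)*5^(1/3)*z/4) + C2*cos(sqrt(3)*5^(1/3)*z/4))*exp(5^(1/3)*z/4)


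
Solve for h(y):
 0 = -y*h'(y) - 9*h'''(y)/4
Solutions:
 h(y) = C1 + Integral(C2*airyai(-2^(2/3)*3^(1/3)*y/3) + C3*airybi(-2^(2/3)*3^(1/3)*y/3), y)


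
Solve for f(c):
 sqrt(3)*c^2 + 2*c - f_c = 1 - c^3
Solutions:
 f(c) = C1 + c^4/4 + sqrt(3)*c^3/3 + c^2 - c


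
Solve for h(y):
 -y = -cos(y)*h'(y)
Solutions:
 h(y) = C1 + Integral(y/cos(y), y)


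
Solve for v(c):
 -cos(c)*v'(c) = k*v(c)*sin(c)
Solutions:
 v(c) = C1*exp(k*log(cos(c)))


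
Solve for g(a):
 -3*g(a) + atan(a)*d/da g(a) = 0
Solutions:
 g(a) = C1*exp(3*Integral(1/atan(a), a))


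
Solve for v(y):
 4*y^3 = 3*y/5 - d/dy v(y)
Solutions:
 v(y) = C1 - y^4 + 3*y^2/10


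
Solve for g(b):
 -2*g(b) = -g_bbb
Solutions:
 g(b) = C3*exp(2^(1/3)*b) + (C1*sin(2^(1/3)*sqrt(3)*b/2) + C2*cos(2^(1/3)*sqrt(3)*b/2))*exp(-2^(1/3)*b/2)


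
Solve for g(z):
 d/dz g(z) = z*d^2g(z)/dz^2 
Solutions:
 g(z) = C1 + C2*z^2


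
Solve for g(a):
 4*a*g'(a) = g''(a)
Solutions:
 g(a) = C1 + C2*erfi(sqrt(2)*a)


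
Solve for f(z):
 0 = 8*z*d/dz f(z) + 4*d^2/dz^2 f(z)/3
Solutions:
 f(z) = C1 + C2*erf(sqrt(3)*z)


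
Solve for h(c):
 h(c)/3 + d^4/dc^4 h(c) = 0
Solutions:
 h(c) = (C1*sin(sqrt(2)*3^(3/4)*c/6) + C2*cos(sqrt(2)*3^(3/4)*c/6))*exp(-sqrt(2)*3^(3/4)*c/6) + (C3*sin(sqrt(2)*3^(3/4)*c/6) + C4*cos(sqrt(2)*3^(3/4)*c/6))*exp(sqrt(2)*3^(3/4)*c/6)


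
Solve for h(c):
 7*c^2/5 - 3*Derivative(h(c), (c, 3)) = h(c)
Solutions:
 h(c) = C3*exp(-3^(2/3)*c/3) + 7*c^2/5 + (C1*sin(3^(1/6)*c/2) + C2*cos(3^(1/6)*c/2))*exp(3^(2/3)*c/6)


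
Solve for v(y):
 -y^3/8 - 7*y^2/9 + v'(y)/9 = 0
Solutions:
 v(y) = C1 + 9*y^4/32 + 7*y^3/3


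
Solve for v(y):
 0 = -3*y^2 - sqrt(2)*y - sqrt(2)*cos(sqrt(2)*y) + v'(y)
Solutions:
 v(y) = C1 + y^3 + sqrt(2)*y^2/2 + sin(sqrt(2)*y)


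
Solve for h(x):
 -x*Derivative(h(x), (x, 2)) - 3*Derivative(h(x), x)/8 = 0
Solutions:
 h(x) = C1 + C2*x^(5/8)


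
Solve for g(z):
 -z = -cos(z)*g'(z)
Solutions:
 g(z) = C1 + Integral(z/cos(z), z)


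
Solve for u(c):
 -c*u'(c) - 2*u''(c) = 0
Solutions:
 u(c) = C1 + C2*erf(c/2)


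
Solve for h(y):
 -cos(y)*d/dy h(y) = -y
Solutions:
 h(y) = C1 + Integral(y/cos(y), y)


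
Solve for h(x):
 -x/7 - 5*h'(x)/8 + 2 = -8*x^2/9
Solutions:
 h(x) = C1 + 64*x^3/135 - 4*x^2/35 + 16*x/5


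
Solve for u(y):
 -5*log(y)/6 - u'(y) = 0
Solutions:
 u(y) = C1 - 5*y*log(y)/6 + 5*y/6


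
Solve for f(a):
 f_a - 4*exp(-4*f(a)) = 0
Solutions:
 f(a) = log(-I*(C1 + 16*a)^(1/4))
 f(a) = log(I*(C1 + 16*a)^(1/4))
 f(a) = log(-(C1 + 16*a)^(1/4))
 f(a) = log(C1 + 16*a)/4


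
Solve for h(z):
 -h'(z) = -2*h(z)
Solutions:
 h(z) = C1*exp(2*z)


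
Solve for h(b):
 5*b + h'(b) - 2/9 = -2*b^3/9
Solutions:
 h(b) = C1 - b^4/18 - 5*b^2/2 + 2*b/9


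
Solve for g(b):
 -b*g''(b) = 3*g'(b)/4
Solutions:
 g(b) = C1 + C2*b^(1/4)


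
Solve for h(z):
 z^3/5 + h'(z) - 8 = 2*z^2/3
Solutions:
 h(z) = C1 - z^4/20 + 2*z^3/9 + 8*z


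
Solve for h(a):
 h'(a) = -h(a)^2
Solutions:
 h(a) = 1/(C1 + a)


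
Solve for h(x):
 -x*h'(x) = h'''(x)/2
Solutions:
 h(x) = C1 + Integral(C2*airyai(-2^(1/3)*x) + C3*airybi(-2^(1/3)*x), x)


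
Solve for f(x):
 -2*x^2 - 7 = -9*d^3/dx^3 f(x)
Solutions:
 f(x) = C1 + C2*x + C3*x^2 + x^5/270 + 7*x^3/54


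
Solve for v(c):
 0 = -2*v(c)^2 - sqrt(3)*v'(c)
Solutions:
 v(c) = 3/(C1 + 2*sqrt(3)*c)


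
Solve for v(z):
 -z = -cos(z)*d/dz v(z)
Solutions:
 v(z) = C1 + Integral(z/cos(z), z)


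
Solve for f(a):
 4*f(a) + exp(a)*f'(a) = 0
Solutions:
 f(a) = C1*exp(4*exp(-a))


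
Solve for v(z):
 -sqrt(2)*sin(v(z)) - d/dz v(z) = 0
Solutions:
 v(z) = -acos((-C1 - exp(2*sqrt(2)*z))/(C1 - exp(2*sqrt(2)*z))) + 2*pi
 v(z) = acos((-C1 - exp(2*sqrt(2)*z))/(C1 - exp(2*sqrt(2)*z)))


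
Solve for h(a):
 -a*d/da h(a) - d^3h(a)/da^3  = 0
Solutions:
 h(a) = C1 + Integral(C2*airyai(-a) + C3*airybi(-a), a)


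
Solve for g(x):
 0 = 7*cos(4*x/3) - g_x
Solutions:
 g(x) = C1 + 21*sin(4*x/3)/4


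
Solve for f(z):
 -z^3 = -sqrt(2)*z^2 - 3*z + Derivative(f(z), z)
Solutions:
 f(z) = C1 - z^4/4 + sqrt(2)*z^3/3 + 3*z^2/2


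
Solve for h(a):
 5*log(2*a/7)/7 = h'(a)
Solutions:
 h(a) = C1 + 5*a*log(a)/7 - 5*a*log(7)/7 - 5*a/7 + 5*a*log(2)/7


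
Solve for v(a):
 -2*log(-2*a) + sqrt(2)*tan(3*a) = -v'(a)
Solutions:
 v(a) = C1 + 2*a*log(-a) - 2*a + 2*a*log(2) + sqrt(2)*log(cos(3*a))/3


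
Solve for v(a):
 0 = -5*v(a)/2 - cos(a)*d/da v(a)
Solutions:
 v(a) = C1*(sin(a) - 1)^(5/4)/(sin(a) + 1)^(5/4)


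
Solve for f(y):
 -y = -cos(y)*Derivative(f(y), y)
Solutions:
 f(y) = C1 + Integral(y/cos(y), y)


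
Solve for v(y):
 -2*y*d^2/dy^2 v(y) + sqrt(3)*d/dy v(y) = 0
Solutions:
 v(y) = C1 + C2*y^(sqrt(3)/2 + 1)


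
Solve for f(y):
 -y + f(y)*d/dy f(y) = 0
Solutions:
 f(y) = -sqrt(C1 + y^2)
 f(y) = sqrt(C1 + y^2)


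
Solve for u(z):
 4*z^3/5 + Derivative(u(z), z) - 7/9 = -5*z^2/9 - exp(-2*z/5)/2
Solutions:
 u(z) = C1 - z^4/5 - 5*z^3/27 + 7*z/9 + 5*exp(-2*z/5)/4


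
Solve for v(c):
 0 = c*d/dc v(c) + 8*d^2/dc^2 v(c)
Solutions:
 v(c) = C1 + C2*erf(c/4)


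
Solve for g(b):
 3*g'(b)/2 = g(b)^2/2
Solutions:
 g(b) = -3/(C1 + b)


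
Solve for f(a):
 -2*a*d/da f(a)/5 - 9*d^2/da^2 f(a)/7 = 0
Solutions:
 f(a) = C1 + C2*erf(sqrt(35)*a/15)


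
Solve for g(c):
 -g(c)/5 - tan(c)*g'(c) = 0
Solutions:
 g(c) = C1/sin(c)^(1/5)


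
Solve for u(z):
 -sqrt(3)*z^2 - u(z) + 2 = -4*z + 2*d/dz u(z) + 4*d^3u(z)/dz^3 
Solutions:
 u(z) = C1*exp(-3^(1/3)*z*(-(9 + sqrt(105))^(1/3) + 2*3^(1/3)/(9 + sqrt(105))^(1/3))/12)*sin(3^(1/6)*z*(6/(9 + sqrt(105))^(1/3) + 3^(2/3)*(9 + sqrt(105))^(1/3))/12) + C2*exp(-3^(1/3)*z*(-(9 + sqrt(105))^(1/3) + 2*3^(1/3)/(9 + sqrt(105))^(1/3))/12)*cos(3^(1/6)*z*(6/(9 + sqrt(105))^(1/3) + 3^(2/3)*(9 + sqrt(105))^(1/3))/12) + C3*exp(3^(1/3)*z*(-(9 + sqrt(105))^(1/3) + 2*3^(1/3)/(9 + sqrt(105))^(1/3))/6) - sqrt(3)*z^2 + 4*z + 4*sqrt(3)*z - 8*sqrt(3) - 6


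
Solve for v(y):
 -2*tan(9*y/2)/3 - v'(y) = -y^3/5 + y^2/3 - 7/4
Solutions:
 v(y) = C1 + y^4/20 - y^3/9 + 7*y/4 + 4*log(cos(9*y/2))/27


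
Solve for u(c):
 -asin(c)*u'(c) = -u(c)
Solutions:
 u(c) = C1*exp(Integral(1/asin(c), c))


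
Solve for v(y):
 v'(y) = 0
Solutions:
 v(y) = C1


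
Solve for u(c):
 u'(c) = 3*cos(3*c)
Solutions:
 u(c) = C1 + sin(3*c)


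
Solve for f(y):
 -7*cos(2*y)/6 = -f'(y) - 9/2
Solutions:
 f(y) = C1 - 9*y/2 + 7*sin(2*y)/12


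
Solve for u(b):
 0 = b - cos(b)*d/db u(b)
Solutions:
 u(b) = C1 + Integral(b/cos(b), b)


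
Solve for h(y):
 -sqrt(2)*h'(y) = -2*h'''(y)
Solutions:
 h(y) = C1 + C2*exp(-2^(3/4)*y/2) + C3*exp(2^(3/4)*y/2)


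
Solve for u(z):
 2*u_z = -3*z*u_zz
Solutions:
 u(z) = C1 + C2*z^(1/3)


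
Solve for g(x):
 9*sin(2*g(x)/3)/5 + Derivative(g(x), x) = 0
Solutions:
 9*x/5 + 3*log(cos(2*g(x)/3) - 1)/4 - 3*log(cos(2*g(x)/3) + 1)/4 = C1


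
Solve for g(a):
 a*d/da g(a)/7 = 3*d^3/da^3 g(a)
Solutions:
 g(a) = C1 + Integral(C2*airyai(21^(2/3)*a/21) + C3*airybi(21^(2/3)*a/21), a)


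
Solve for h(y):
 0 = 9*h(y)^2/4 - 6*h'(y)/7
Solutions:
 h(y) = -8/(C1 + 21*y)


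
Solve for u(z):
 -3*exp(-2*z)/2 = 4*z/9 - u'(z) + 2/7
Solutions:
 u(z) = C1 + 2*z^2/9 + 2*z/7 - 3*exp(-2*z)/4


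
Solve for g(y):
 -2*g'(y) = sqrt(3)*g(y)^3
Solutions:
 g(y) = -sqrt(-1/(C1 - sqrt(3)*y))
 g(y) = sqrt(-1/(C1 - sqrt(3)*y))


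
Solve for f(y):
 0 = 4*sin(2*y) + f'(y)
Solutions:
 f(y) = C1 + 2*cos(2*y)


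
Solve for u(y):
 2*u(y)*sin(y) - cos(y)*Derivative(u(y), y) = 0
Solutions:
 u(y) = C1/cos(y)^2


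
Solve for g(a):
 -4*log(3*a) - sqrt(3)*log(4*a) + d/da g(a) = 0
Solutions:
 g(a) = C1 + sqrt(3)*a*log(a) + 4*a*log(a) - 4*a - sqrt(3)*a + a*log(81*2^(2*sqrt(3)))


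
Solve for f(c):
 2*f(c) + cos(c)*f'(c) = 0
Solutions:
 f(c) = C1*(sin(c) - 1)/(sin(c) + 1)


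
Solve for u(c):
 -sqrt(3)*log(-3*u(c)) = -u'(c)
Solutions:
 -sqrt(3)*Integral(1/(log(-_y) + log(3)), (_y, u(c)))/3 = C1 - c


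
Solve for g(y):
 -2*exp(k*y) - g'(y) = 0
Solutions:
 g(y) = C1 - 2*exp(k*y)/k


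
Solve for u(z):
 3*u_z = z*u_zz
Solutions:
 u(z) = C1 + C2*z^4


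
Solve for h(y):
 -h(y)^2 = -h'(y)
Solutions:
 h(y) = -1/(C1 + y)


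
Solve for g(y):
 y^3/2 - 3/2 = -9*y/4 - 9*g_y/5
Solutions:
 g(y) = C1 - 5*y^4/72 - 5*y^2/8 + 5*y/6


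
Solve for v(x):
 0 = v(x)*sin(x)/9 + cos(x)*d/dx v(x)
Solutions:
 v(x) = C1*cos(x)^(1/9)


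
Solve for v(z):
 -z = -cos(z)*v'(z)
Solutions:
 v(z) = C1 + Integral(z/cos(z), z)


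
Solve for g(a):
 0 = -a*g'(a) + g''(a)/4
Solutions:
 g(a) = C1 + C2*erfi(sqrt(2)*a)


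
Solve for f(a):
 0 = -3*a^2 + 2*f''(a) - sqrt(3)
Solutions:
 f(a) = C1 + C2*a + a^4/8 + sqrt(3)*a^2/4


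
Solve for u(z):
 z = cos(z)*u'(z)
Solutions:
 u(z) = C1 + Integral(z/cos(z), z)


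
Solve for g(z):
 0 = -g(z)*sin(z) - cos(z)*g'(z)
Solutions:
 g(z) = C1*cos(z)


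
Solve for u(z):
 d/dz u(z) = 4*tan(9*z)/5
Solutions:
 u(z) = C1 - 4*log(cos(9*z))/45


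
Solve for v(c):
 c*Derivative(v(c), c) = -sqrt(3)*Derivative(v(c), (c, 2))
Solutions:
 v(c) = C1 + C2*erf(sqrt(2)*3^(3/4)*c/6)


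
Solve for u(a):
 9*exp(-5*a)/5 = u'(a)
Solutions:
 u(a) = C1 - 9*exp(-5*a)/25


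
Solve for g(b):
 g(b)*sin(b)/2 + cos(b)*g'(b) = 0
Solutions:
 g(b) = C1*sqrt(cos(b))


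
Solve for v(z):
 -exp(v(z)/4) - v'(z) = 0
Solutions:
 v(z) = 4*log(1/(C1 + z)) + 8*log(2)


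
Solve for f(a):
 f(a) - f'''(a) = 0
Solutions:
 f(a) = C3*exp(a) + (C1*sin(sqrt(3)*a/2) + C2*cos(sqrt(3)*a/2))*exp(-a/2)


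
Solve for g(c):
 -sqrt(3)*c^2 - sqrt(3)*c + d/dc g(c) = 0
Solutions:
 g(c) = C1 + sqrt(3)*c^3/3 + sqrt(3)*c^2/2


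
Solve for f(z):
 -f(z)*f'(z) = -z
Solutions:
 f(z) = -sqrt(C1 + z^2)
 f(z) = sqrt(C1 + z^2)


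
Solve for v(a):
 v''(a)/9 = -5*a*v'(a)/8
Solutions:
 v(a) = C1 + C2*erf(3*sqrt(5)*a/4)


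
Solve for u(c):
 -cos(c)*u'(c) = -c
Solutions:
 u(c) = C1 + Integral(c/cos(c), c)


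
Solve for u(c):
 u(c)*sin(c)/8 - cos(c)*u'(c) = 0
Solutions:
 u(c) = C1/cos(c)^(1/8)


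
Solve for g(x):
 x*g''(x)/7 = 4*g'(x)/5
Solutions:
 g(x) = C1 + C2*x^(33/5)


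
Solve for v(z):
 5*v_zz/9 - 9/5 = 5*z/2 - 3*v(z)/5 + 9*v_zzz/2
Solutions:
 v(z) = C1*exp(z*(-5^(2/3)*(2187*sqrt(4792969) + 4787969)^(1/3) - 500*5^(1/3)/(2187*sqrt(4792969) + 4787969)^(1/3) + 100)/2430)*sin(sqrt(3)*5^(1/3)*z*(-5^(1/3)*(2187*sqrt(4792969) + 4787969)^(1/3) + 500/(2187*sqrt(4792969) + 4787969)^(1/3))/2430) + C2*exp(z*(-5^(2/3)*(2187*sqrt(4792969) + 4787969)^(1/3) - 500*5^(1/3)/(2187*sqrt(4792969) + 4787969)^(1/3) + 100)/2430)*cos(sqrt(3)*5^(1/3)*z*(-5^(1/3)*(2187*sqrt(4792969) + 4787969)^(1/3) + 500/(2187*sqrt(4792969) + 4787969)^(1/3))/2430) + C3*exp(z*(500*5^(1/3)/(2187*sqrt(4792969) + 4787969)^(1/3) + 50 + 5^(2/3)*(2187*sqrt(4792969) + 4787969)^(1/3))/1215) + 25*z/6 + 3


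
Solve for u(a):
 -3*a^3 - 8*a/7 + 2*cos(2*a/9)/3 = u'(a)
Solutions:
 u(a) = C1 - 3*a^4/4 - 4*a^2/7 + 3*sin(2*a/9)


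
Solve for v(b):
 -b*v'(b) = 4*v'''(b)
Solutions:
 v(b) = C1 + Integral(C2*airyai(-2^(1/3)*b/2) + C3*airybi(-2^(1/3)*b/2), b)


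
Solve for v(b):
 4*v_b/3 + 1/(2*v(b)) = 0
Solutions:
 v(b) = -sqrt(C1 - 3*b)/2
 v(b) = sqrt(C1 - 3*b)/2


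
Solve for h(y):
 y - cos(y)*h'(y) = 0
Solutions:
 h(y) = C1 + Integral(y/cos(y), y)


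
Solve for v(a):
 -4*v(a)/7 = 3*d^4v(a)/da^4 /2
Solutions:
 v(a) = (C1*sin(2^(1/4)*21^(3/4)*a/21) + C2*cos(2^(1/4)*21^(3/4)*a/21))*exp(-2^(1/4)*21^(3/4)*a/21) + (C3*sin(2^(1/4)*21^(3/4)*a/21) + C4*cos(2^(1/4)*21^(3/4)*a/21))*exp(2^(1/4)*21^(3/4)*a/21)


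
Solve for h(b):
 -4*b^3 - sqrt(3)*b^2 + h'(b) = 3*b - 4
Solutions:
 h(b) = C1 + b^4 + sqrt(3)*b^3/3 + 3*b^2/2 - 4*b


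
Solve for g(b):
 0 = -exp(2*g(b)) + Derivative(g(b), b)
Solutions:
 g(b) = log(-sqrt(-1/(C1 + b))) - log(2)/2
 g(b) = log(-1/(C1 + b))/2 - log(2)/2


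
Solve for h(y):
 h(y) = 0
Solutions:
 h(y) = 0


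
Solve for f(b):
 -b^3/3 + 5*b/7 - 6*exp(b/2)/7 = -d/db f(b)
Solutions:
 f(b) = C1 + b^4/12 - 5*b^2/14 + 12*exp(b/2)/7


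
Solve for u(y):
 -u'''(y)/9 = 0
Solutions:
 u(y) = C1 + C2*y + C3*y^2


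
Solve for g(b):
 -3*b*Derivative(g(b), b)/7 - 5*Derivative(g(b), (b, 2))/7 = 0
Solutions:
 g(b) = C1 + C2*erf(sqrt(30)*b/10)


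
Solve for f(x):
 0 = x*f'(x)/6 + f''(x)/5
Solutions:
 f(x) = C1 + C2*erf(sqrt(15)*x/6)


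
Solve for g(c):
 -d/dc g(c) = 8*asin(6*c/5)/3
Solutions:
 g(c) = C1 - 8*c*asin(6*c/5)/3 - 4*sqrt(25 - 36*c^2)/9


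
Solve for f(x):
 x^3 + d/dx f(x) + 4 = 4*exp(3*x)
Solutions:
 f(x) = C1 - x^4/4 - 4*x + 4*exp(3*x)/3


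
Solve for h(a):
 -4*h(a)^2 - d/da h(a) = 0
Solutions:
 h(a) = 1/(C1 + 4*a)


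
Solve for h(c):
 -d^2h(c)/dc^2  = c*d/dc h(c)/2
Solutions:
 h(c) = C1 + C2*erf(c/2)


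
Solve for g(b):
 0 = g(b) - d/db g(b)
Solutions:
 g(b) = C1*exp(b)


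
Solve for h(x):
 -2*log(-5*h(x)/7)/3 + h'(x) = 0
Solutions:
 -3*Integral(1/(log(-_y) - log(7) + log(5)), (_y, h(x)))/2 = C1 - x


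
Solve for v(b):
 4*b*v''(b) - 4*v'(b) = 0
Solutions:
 v(b) = C1 + C2*b^2


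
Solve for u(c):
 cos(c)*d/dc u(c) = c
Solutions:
 u(c) = C1 + Integral(c/cos(c), c)


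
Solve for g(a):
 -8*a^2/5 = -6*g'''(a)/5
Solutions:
 g(a) = C1 + C2*a + C3*a^2 + a^5/45


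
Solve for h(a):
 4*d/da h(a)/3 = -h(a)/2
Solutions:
 h(a) = C1*exp(-3*a/8)


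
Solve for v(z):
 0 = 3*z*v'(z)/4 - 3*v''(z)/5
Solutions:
 v(z) = C1 + C2*erfi(sqrt(10)*z/4)


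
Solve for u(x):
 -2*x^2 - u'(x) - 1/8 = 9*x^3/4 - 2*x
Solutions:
 u(x) = C1 - 9*x^4/16 - 2*x^3/3 + x^2 - x/8


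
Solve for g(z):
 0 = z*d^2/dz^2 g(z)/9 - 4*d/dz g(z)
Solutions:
 g(z) = C1 + C2*z^37


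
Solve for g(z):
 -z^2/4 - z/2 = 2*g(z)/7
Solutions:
 g(z) = 7*z*(-z - 2)/8


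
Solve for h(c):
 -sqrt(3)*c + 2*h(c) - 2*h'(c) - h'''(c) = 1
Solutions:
 h(c) = C1*exp(c*(-3*(1 + sqrt(105)/9)^(1/3) + 2/(1 + sqrt(105)/9)^(1/3))/6)*sin(sqrt(3)*c*(2/(1 + sqrt(105)/9)^(1/3) + 3*(1 + sqrt(105)/9)^(1/3))/6) + C2*exp(c*(-3*(1 + sqrt(105)/9)^(1/3) + 2/(1 + sqrt(105)/9)^(1/3))/6)*cos(sqrt(3)*c*(2/(1 + sqrt(105)/9)^(1/3) + 3*(1 + sqrt(105)/9)^(1/3))/6) + C3*exp(c*(-2/(3*(1 + sqrt(105)/9)^(1/3)) + (1 + sqrt(105)/9)^(1/3))) + sqrt(3)*c/2 + 1/2 + sqrt(3)/2


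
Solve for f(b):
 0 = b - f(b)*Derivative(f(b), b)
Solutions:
 f(b) = -sqrt(C1 + b^2)
 f(b) = sqrt(C1 + b^2)


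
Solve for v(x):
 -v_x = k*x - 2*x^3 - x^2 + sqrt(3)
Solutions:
 v(x) = C1 - k*x^2/2 + x^4/2 + x^3/3 - sqrt(3)*x


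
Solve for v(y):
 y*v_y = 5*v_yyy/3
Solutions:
 v(y) = C1 + Integral(C2*airyai(3^(1/3)*5^(2/3)*y/5) + C3*airybi(3^(1/3)*5^(2/3)*y/5), y)


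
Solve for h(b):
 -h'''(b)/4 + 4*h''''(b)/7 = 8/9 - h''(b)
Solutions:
 h(b) = C1 + C2*b + 4*b^2/9 + (C3*sin(sqrt(1743)*b/32) + C4*cos(sqrt(1743)*b/32))*exp(7*b/32)


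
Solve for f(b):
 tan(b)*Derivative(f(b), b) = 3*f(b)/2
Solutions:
 f(b) = C1*sin(b)^(3/2)


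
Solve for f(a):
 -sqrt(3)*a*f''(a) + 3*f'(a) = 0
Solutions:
 f(a) = C1 + C2*a^(1 + sqrt(3))


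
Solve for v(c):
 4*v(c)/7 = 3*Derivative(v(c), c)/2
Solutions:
 v(c) = C1*exp(8*c/21)


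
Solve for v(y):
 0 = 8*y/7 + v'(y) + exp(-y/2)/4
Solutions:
 v(y) = C1 - 4*y^2/7 + exp(-y/2)/2


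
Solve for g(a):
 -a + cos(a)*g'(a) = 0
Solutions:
 g(a) = C1 + Integral(a/cos(a), a)


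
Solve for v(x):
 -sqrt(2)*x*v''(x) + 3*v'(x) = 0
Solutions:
 v(x) = C1 + C2*x^(1 + 3*sqrt(2)/2)


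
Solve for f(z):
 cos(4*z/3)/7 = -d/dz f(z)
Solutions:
 f(z) = C1 - 3*sin(4*z/3)/28


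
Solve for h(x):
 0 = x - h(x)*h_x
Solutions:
 h(x) = -sqrt(C1 + x^2)
 h(x) = sqrt(C1 + x^2)


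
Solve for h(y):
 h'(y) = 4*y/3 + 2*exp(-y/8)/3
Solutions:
 h(y) = C1 + 2*y^2/3 - 16*exp(-y/8)/3


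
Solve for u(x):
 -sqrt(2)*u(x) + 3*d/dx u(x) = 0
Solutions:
 u(x) = C1*exp(sqrt(2)*x/3)


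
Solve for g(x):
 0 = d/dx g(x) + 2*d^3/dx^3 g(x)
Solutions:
 g(x) = C1 + C2*sin(sqrt(2)*x/2) + C3*cos(sqrt(2)*x/2)


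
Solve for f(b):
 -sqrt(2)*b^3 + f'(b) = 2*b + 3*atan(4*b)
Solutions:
 f(b) = C1 + sqrt(2)*b^4/4 + b^2 + 3*b*atan(4*b) - 3*log(16*b^2 + 1)/8


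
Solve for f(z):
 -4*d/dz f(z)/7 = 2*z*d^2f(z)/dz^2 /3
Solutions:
 f(z) = C1 + C2*z^(1/7)


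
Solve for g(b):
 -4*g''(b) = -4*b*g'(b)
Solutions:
 g(b) = C1 + C2*erfi(sqrt(2)*b/2)


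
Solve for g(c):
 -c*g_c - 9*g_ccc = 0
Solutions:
 g(c) = C1 + Integral(C2*airyai(-3^(1/3)*c/3) + C3*airybi(-3^(1/3)*c/3), c)


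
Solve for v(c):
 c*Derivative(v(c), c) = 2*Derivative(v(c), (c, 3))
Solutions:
 v(c) = C1 + Integral(C2*airyai(2^(2/3)*c/2) + C3*airybi(2^(2/3)*c/2), c)


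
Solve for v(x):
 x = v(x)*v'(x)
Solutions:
 v(x) = -sqrt(C1 + x^2)
 v(x) = sqrt(C1 + x^2)


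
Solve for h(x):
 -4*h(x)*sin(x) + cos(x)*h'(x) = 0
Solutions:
 h(x) = C1/cos(x)^4


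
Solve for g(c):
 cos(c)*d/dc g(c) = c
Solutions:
 g(c) = C1 + Integral(c/cos(c), c)


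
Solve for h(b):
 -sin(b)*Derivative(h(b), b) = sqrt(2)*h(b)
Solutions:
 h(b) = C1*(cos(b) + 1)^(sqrt(2)/2)/(cos(b) - 1)^(sqrt(2)/2)


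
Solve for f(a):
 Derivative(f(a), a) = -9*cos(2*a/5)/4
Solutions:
 f(a) = C1 - 45*sin(2*a/5)/8


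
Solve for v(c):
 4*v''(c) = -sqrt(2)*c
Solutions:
 v(c) = C1 + C2*c - sqrt(2)*c^3/24


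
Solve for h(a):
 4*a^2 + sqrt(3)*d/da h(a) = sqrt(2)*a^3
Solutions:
 h(a) = C1 + sqrt(6)*a^4/12 - 4*sqrt(3)*a^3/9


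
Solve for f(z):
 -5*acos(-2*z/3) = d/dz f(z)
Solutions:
 f(z) = C1 - 5*z*acos(-2*z/3) - 5*sqrt(9 - 4*z^2)/2


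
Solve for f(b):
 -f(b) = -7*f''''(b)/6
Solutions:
 f(b) = C1*exp(-6^(1/4)*7^(3/4)*b/7) + C2*exp(6^(1/4)*7^(3/4)*b/7) + C3*sin(6^(1/4)*7^(3/4)*b/7) + C4*cos(6^(1/4)*7^(3/4)*b/7)


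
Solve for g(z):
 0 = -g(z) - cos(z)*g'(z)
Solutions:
 g(z) = C1*sqrt(sin(z) - 1)/sqrt(sin(z) + 1)


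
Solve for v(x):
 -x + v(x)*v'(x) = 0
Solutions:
 v(x) = -sqrt(C1 + x^2)
 v(x) = sqrt(C1 + x^2)


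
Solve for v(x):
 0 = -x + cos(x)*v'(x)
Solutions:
 v(x) = C1 + Integral(x/cos(x), x)


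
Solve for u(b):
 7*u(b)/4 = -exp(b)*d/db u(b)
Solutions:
 u(b) = C1*exp(7*exp(-b)/4)


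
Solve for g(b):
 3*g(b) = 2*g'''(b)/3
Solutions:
 g(b) = C3*exp(6^(2/3)*b/2) + (C1*sin(3*2^(2/3)*3^(1/6)*b/4) + C2*cos(3*2^(2/3)*3^(1/6)*b/4))*exp(-6^(2/3)*b/4)


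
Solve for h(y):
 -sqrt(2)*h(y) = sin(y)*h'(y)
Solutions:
 h(y) = C1*(cos(y) + 1)^(sqrt(2)/2)/(cos(y) - 1)^(sqrt(2)/2)


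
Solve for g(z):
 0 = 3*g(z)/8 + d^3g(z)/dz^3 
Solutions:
 g(z) = C3*exp(-3^(1/3)*z/2) + (C1*sin(3^(5/6)*z/4) + C2*cos(3^(5/6)*z/4))*exp(3^(1/3)*z/4)


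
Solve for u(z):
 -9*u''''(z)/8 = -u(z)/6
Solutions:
 u(z) = C1*exp(-sqrt(2)*3^(1/4)*z/3) + C2*exp(sqrt(2)*3^(1/4)*z/3) + C3*sin(sqrt(2)*3^(1/4)*z/3) + C4*cos(sqrt(2)*3^(1/4)*z/3)


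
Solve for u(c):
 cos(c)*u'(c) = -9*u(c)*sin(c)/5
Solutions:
 u(c) = C1*cos(c)^(9/5)


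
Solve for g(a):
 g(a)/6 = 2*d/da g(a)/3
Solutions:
 g(a) = C1*exp(a/4)


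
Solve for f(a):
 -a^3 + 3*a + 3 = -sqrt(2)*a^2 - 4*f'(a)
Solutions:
 f(a) = C1 + a^4/16 - sqrt(2)*a^3/12 - 3*a^2/8 - 3*a/4


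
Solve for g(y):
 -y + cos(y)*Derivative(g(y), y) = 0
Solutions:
 g(y) = C1 + Integral(y/cos(y), y)


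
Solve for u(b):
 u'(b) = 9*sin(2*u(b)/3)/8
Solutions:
 -9*b/8 + 3*log(cos(2*u(b)/3) - 1)/4 - 3*log(cos(2*u(b)/3) + 1)/4 = C1


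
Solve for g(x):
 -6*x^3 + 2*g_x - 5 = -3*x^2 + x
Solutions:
 g(x) = C1 + 3*x^4/4 - x^3/2 + x^2/4 + 5*x/2


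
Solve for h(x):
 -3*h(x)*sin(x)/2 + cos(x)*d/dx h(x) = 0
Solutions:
 h(x) = C1/cos(x)^(3/2)


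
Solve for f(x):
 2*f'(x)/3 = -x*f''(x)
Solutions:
 f(x) = C1 + C2*x^(1/3)


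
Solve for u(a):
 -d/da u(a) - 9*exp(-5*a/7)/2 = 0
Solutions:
 u(a) = C1 + 63*exp(-5*a/7)/10


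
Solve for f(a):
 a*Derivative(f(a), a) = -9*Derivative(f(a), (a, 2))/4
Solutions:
 f(a) = C1 + C2*erf(sqrt(2)*a/3)


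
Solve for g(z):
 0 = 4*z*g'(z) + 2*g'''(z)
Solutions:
 g(z) = C1 + Integral(C2*airyai(-2^(1/3)*z) + C3*airybi(-2^(1/3)*z), z)


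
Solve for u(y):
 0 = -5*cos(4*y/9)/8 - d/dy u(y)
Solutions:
 u(y) = C1 - 45*sin(4*y/9)/32


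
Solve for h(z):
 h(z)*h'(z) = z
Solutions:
 h(z) = -sqrt(C1 + z^2)
 h(z) = sqrt(C1 + z^2)


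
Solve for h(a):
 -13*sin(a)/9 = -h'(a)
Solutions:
 h(a) = C1 - 13*cos(a)/9


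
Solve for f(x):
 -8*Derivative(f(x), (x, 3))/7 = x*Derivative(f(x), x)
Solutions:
 f(x) = C1 + Integral(C2*airyai(-7^(1/3)*x/2) + C3*airybi(-7^(1/3)*x/2), x)


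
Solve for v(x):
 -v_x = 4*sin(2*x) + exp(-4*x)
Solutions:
 v(x) = C1 + 2*cos(2*x) + exp(-4*x)/4


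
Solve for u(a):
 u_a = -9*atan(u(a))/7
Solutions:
 Integral(1/atan(_y), (_y, u(a))) = C1 - 9*a/7


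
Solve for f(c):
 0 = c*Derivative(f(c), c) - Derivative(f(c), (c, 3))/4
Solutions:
 f(c) = C1 + Integral(C2*airyai(2^(2/3)*c) + C3*airybi(2^(2/3)*c), c)


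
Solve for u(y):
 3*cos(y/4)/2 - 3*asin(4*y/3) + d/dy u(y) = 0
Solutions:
 u(y) = C1 + 3*y*asin(4*y/3) + 3*sqrt(9 - 16*y^2)/4 - 6*sin(y/4)


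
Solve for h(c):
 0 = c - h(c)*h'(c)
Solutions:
 h(c) = -sqrt(C1 + c^2)
 h(c) = sqrt(C1 + c^2)


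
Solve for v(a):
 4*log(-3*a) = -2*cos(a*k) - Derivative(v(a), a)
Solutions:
 v(a) = C1 - 4*a*log(-a) - 4*a*log(3) + 4*a - 2*Piecewise((sin(a*k)/k, Ne(k, 0)), (a, True))


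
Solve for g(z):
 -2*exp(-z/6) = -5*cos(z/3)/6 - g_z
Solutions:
 g(z) = C1 - 5*sin(z/3)/2 - 12*exp(-z/6)


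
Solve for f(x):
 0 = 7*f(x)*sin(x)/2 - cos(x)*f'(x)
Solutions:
 f(x) = C1/cos(x)^(7/2)


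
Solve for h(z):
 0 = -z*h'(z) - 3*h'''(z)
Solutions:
 h(z) = C1 + Integral(C2*airyai(-3^(2/3)*z/3) + C3*airybi(-3^(2/3)*z/3), z)


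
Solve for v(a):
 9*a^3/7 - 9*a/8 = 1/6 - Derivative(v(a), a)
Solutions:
 v(a) = C1 - 9*a^4/28 + 9*a^2/16 + a/6


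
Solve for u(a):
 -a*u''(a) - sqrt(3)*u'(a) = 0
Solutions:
 u(a) = C1 + C2*a^(1 - sqrt(3))


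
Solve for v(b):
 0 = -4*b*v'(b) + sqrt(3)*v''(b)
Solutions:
 v(b) = C1 + C2*erfi(sqrt(2)*3^(3/4)*b/3)


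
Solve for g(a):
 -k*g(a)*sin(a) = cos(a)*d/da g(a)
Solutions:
 g(a) = C1*exp(k*log(cos(a)))


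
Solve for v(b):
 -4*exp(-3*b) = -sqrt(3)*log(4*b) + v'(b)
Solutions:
 v(b) = C1 + sqrt(3)*b*log(b) + sqrt(3)*b*(-1 + 2*log(2)) + 4*exp(-3*b)/3


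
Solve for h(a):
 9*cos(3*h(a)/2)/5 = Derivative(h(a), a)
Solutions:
 -9*a/5 - log(sin(3*h(a)/2) - 1)/3 + log(sin(3*h(a)/2) + 1)/3 = C1


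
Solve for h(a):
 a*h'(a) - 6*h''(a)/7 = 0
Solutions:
 h(a) = C1 + C2*erfi(sqrt(21)*a/6)


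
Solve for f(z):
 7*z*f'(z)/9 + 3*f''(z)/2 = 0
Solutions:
 f(z) = C1 + C2*erf(sqrt(21)*z/9)


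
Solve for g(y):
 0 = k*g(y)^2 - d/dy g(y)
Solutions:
 g(y) = -1/(C1 + k*y)


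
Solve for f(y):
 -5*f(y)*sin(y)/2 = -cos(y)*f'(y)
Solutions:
 f(y) = C1/cos(y)^(5/2)


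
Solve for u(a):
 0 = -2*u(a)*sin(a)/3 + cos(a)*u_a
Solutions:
 u(a) = C1/cos(a)^(2/3)


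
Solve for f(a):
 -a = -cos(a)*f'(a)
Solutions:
 f(a) = C1 + Integral(a/cos(a), a)


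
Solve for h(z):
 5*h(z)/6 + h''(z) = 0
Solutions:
 h(z) = C1*sin(sqrt(30)*z/6) + C2*cos(sqrt(30)*z/6)


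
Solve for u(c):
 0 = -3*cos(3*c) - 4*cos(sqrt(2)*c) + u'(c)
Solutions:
 u(c) = C1 + sin(3*c) + 2*sqrt(2)*sin(sqrt(2)*c)


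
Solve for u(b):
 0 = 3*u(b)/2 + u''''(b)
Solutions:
 u(b) = (C1*sin(6^(1/4)*b/2) + C2*cos(6^(1/4)*b/2))*exp(-6^(1/4)*b/2) + (C3*sin(6^(1/4)*b/2) + C4*cos(6^(1/4)*b/2))*exp(6^(1/4)*b/2)


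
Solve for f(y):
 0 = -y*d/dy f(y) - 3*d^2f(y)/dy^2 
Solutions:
 f(y) = C1 + C2*erf(sqrt(6)*y/6)


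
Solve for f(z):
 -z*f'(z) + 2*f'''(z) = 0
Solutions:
 f(z) = C1 + Integral(C2*airyai(2^(2/3)*z/2) + C3*airybi(2^(2/3)*z/2), z)


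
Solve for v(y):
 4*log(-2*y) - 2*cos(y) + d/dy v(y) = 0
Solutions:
 v(y) = C1 - 4*y*log(-y) - 4*y*log(2) + 4*y + 2*sin(y)


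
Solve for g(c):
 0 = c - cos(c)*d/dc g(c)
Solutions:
 g(c) = C1 + Integral(c/cos(c), c)


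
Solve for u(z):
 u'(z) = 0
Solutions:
 u(z) = C1


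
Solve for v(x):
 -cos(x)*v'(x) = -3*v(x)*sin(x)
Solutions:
 v(x) = C1/cos(x)^3


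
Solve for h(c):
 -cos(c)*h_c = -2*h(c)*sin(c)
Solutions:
 h(c) = C1/cos(c)^2


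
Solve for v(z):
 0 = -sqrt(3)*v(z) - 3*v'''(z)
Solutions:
 v(z) = C3*exp(-3^(5/6)*z/3) + (C1*sin(3^(1/3)*z/2) + C2*cos(3^(1/3)*z/2))*exp(3^(5/6)*z/6)


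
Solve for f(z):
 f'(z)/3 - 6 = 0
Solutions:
 f(z) = C1 + 18*z


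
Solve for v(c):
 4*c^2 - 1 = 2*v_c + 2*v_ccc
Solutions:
 v(c) = C1 + C2*sin(c) + C3*cos(c) + 2*c^3/3 - 9*c/2


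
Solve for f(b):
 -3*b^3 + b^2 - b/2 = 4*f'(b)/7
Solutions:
 f(b) = C1 - 21*b^4/16 + 7*b^3/12 - 7*b^2/16


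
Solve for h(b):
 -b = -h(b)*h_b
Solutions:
 h(b) = -sqrt(C1 + b^2)
 h(b) = sqrt(C1 + b^2)


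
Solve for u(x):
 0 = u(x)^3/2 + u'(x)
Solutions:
 u(x) = -sqrt(-1/(C1 - x))
 u(x) = sqrt(-1/(C1 - x))


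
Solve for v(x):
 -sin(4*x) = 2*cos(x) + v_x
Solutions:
 v(x) = C1 - 2*sin(x) + cos(4*x)/4


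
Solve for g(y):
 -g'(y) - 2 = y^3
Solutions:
 g(y) = C1 - y^4/4 - 2*y


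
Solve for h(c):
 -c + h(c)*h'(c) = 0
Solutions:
 h(c) = -sqrt(C1 + c^2)
 h(c) = sqrt(C1 + c^2)


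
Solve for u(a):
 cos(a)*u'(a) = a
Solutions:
 u(a) = C1 + Integral(a/cos(a), a)


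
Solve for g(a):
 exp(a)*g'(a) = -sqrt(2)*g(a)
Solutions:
 g(a) = C1*exp(sqrt(2)*exp(-a))


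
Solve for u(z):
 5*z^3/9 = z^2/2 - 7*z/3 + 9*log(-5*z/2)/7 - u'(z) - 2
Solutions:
 u(z) = C1 - 5*z^4/36 + z^3/6 - 7*z^2/6 + 9*z*log(-z)/7 + z*(-23 - 9*log(2) + 9*log(5))/7


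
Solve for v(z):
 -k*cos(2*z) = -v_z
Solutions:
 v(z) = C1 + k*sin(2*z)/2


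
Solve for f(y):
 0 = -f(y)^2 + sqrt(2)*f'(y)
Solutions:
 f(y) = -2/(C1 + sqrt(2)*y)


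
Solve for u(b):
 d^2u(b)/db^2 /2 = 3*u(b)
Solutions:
 u(b) = C1*exp(-sqrt(6)*b) + C2*exp(sqrt(6)*b)


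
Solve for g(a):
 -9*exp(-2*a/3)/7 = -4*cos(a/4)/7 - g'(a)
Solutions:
 g(a) = C1 - 16*sin(a/4)/7 - 27*exp(-2*a/3)/14


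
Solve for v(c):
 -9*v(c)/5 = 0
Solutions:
 v(c) = 0


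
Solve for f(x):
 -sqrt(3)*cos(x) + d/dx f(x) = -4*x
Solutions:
 f(x) = C1 - 2*x^2 + sqrt(3)*sin(x)


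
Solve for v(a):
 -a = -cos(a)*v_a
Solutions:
 v(a) = C1 + Integral(a/cos(a), a)


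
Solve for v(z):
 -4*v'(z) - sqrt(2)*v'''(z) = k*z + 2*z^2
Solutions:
 v(z) = C1 + C2*sin(2^(3/4)*z) + C3*cos(2^(3/4)*z) - k*z^2/8 - z^3/6 + sqrt(2)*z/4


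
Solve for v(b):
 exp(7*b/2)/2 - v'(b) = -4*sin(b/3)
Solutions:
 v(b) = C1 + exp(7*b/2)/7 - 12*cos(b/3)
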